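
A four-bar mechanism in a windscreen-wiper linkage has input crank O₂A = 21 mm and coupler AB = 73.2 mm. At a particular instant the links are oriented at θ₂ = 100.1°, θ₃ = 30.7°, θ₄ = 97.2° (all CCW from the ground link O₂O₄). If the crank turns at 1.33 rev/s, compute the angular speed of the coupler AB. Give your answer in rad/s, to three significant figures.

ω₂ = 8.357 rad/s (from 1.33 rev/s).
Differentiating the loop-closure r₂e^{iθ₂}+r₃e^{iθ₃}=r₁+r₄e^{iθ₄} gives r₂ω₂e^{iθ₂}+r₃ω₃e^{iθ₃}=r₄ω₄e^{iθ₄}.
Eliminating the other unknown: ω₃ = r₂ω₂ sin(θ₄−θ₂) / [r₃ sin(θ₃−θ₄)].
Numerator sine = -0.05059; denominator sine = -0.91706.
Result = 0.021·8.357·(-0.05059) / (0.0732·(-0.91706)) = +0.13226 rad/s; magnitude 0.13226 rad/s.

0.132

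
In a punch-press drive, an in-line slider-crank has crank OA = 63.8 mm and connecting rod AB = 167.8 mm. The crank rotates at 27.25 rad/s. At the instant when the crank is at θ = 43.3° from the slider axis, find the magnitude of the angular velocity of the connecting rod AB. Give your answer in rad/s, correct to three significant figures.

7.81

ω = 27.25 rad/s
The rod makes angle φ with the slider axis where L sinφ = r sinθ; differentiating, L cosφ·φ̇ = r ω cosθ.
L cosφ = √(L² − r² sin²θ) = 0.16199 m.
|ω_rod| = r ω |cosθ| / √(L² − r² sin²θ) = 0.0638·27.25·0.72777/0.16199 = 7.8106 rad/s.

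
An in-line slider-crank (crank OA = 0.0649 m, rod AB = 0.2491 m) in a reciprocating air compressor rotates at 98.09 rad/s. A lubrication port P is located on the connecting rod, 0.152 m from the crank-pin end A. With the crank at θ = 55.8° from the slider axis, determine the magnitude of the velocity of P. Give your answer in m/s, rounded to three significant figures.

ω = 98.09 rad/s.  Crank-pin speed |V_A| = rω = 6.366 m/s, perpendicular to OA.
Rod angle: sinφ = −(r/L) sinθ ⇒ φ = -12.444°; ω_rod = −rω cosθ/√(L²−r²sin²θ) = -14.71 rad/s.
V_P = V_A + ω_rod × AP, with AP = 0.152 m along the rod.
Components: V_Px = −rω sinθ − a·ω_rod·sinφ = -5.747 m/s;  V_Py = rω cosθ + a·ω_rod·cosφ = +1.3948 m/s.
|V_P| = √(V_Px² + V_Py²) = 5.9139 m/s.

5.91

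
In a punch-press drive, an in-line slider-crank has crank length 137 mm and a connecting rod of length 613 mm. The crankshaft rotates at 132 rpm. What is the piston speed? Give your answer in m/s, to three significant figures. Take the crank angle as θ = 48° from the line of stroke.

ω = 2π·132/60 = 13.82 rad/s
For an in-line slider-crank, x = r cosθ + √(L² − r² sin²θ), so v = −rω sinθ·[1 + r cosθ/√(L² − r² sin²θ)].
With r = 0.137 m, L = 0.613 m, θ = 48°: √(L² − r² sin²θ) = 0.60449 m.
v = −0.137·13.82·0.74314·[1 + 0.137·0.66913/0.60449] = -1.6208 m/s.
|v| = 1.6208 m/s.

1.62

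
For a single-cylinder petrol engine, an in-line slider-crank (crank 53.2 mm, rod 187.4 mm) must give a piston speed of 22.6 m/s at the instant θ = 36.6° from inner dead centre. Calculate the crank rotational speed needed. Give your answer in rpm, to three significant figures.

5530

For an in-line slider-crank, |v_piston| = rω|sinθ|·[1 + r cosθ/√(L² − r² sin²θ)].
With r = 0.0532 m, L = 0.1874 m, θ = 36.6°: the bracketed kinematic factor |dx/dθ| = 0.039054 m.
ω = v/|dx/dθ| = 22.6/0.039054 = 578.69 rad/s.
N = 60ω/(2π) = 5526 rpm.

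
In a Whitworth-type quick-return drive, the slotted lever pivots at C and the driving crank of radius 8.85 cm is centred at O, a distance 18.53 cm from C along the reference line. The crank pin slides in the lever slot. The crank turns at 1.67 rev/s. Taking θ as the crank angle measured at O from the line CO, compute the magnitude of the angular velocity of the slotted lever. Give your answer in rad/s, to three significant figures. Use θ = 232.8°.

0.978

ω = 10.49 rad/s (from 1.67 rev/s).
Crank pin A relative to C: A = (d + r cosθ, r sinθ); lever angle φ = atan2(r sinθ, d + r cosθ).
Differentiating tanφ: φ̇ = rω(d cosθ + r)/(d² + r² + 2dr cosθ).
d² + r² + 2dr cosθ = |CA|² = 0.0223386 m²;  d cosθ + r = -0.023532 m.
|ω_lever| = |0.0885·10.49·-0.023532| / 0.0223386 = 0.97824 rad/s.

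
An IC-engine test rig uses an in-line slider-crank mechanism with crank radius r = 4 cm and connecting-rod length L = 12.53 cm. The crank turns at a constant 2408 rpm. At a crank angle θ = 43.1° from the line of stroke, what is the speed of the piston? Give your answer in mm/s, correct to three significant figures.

8540

ω = 2π·2408/60 = 252.2 rad/s
For an in-line slider-crank, x = r cosθ + √(L² − r² sin²θ), so v = −rω sinθ·[1 + r cosθ/√(L² − r² sin²θ)].
With r = 0.04 m, L = 0.1253 m, θ = 43.1°: √(L² − r² sin²θ) = 0.12228 m.
v = −0.04·252.2·0.68327·[1 + 0.04·0.73016/0.12228] = -8.538 m/s.
|v| = 8.538 m/s = 8538 mm/s.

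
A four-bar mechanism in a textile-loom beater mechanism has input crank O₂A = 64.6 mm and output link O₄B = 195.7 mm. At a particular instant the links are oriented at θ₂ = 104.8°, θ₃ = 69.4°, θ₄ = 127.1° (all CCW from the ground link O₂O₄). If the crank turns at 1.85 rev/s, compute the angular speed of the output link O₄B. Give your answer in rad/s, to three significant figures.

ω₂ = 11.62 rad/s (from 1.85 rev/s).
Differentiating the loop-closure r₂e^{iθ₂}+r₃e^{iθ₃}=r₁+r₄e^{iθ₄} gives r₂ω₂e^{iθ₂}+r₃ω₃e^{iθ₃}=r₄ω₄e^{iθ₄}.
Eliminating the other unknown: ω₄ = r₂ω₂ sin(θ₂−θ₃) / [r₄ sin(θ₄−θ₃)].
Numerator sine = +0.57928; denominator sine = +0.84526.
Result = 0.0646·11.62·(+0.57928) / (0.1957·(+0.84526)) = +2.6296 rad/s; magnitude 2.6296 rad/s.

2.63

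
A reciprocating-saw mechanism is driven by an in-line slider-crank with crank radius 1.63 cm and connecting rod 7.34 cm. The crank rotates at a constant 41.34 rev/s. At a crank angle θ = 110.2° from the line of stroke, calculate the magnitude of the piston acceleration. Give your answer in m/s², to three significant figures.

569

ω = 2π·41.3 = 259.7 rad/s
x(θ) = r cosθ + √(L² − r² sin²θ); with ω constant, a = ω²·d²x/dθ².
d²x/dθ² = −r cosθ − r²(cos2θ)/√u − r⁴ sin²2θ/(4u^{3/2}),  u = L² − r² sin²θ = 0.00515355 m².
Substituting r = 0.0163 m, L = 0.0734 m, θ = 110.2°: d²x/dθ² = +0.0084268 m.
a = ω²·d²x/dθ² = (259.7)²·(+0.0084268) = +568.54 m/s²;  |a| = 568.54 m/s².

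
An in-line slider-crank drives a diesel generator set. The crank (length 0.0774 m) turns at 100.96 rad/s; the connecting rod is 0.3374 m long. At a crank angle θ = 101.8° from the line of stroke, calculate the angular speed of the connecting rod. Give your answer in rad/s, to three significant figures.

ω = 101 rad/s
The rod makes angle φ with the slider axis where L sinφ = r sinθ; differentiating, L cosφ·φ̇ = r ω cosθ.
L cosφ = √(L² − r² sin²θ) = 0.32878 m.
|ω_rod| = r ω |cosθ| / √(L² − r² sin²θ) = 0.0774·101·0.20450/0.32878 = 4.8603 rad/s.

4.86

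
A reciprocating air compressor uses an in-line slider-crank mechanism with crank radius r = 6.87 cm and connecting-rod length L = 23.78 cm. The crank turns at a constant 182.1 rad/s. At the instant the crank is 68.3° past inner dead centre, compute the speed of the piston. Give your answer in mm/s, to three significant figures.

12900

ω = 182.1 rad/s
For an in-line slider-crank, x = r cosθ + √(L² − r² sin²θ), so v = −rω sinθ·[1 + r cosθ/√(L² − r² sin²θ)].
With r = 0.0687 m, L = 0.2378 m, θ = 68.3°: √(L² − r² sin²θ) = 0.22907 m.
v = −0.0687·182.1·0.92913·[1 + 0.0687·0.36975/0.22907] = -12.913 m/s.
|v| = 12.913 m/s = 12913 mm/s.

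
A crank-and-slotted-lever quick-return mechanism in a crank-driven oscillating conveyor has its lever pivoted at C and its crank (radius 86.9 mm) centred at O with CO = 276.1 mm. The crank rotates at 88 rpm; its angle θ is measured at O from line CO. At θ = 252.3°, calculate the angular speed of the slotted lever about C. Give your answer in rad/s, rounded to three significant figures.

0.0342

ω = 9.215 rad/s (from 88 rpm).
Crank pin A relative to C: A = (d + r cosθ, r sinθ); lever angle φ = atan2(r sinθ, d + r cosθ).
Differentiating tanφ: φ̇ = rω(d cosθ + r)/(d² + r² + 2dr cosθ).
d² + r² + 2dr cosθ = |CA|² = 0.0691934 m²;  d cosθ + r = +0.0029565 m.
|ω_lever| = |0.0869·9.215·+0.0029565| / 0.0691934 = 0.034217 rad/s.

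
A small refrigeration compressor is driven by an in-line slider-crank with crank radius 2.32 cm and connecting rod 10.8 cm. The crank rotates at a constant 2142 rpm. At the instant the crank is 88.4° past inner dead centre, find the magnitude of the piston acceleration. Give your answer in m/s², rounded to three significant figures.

ω = 2π·2142/60 = 224.3 rad/s
x(θ) = r cosθ + √(L² − r² sin²θ); with ω constant, a = ω²·d²x/dθ².
d²x/dθ² = −r cosθ − r²(cos2θ)/√u − r⁴ sin²2θ/(4u^{3/2}),  u = L² − r² sin²θ = 0.0111262 m².
Substituting r = 0.0232 m, L = 0.108 m, θ = 88.4°: d²x/dθ² = +0.0044468 m.
a = ω²·d²x/dθ² = (224.3)²·(+0.0044468) = +223.74 m/s²;  |a| = 223.74 m/s².

224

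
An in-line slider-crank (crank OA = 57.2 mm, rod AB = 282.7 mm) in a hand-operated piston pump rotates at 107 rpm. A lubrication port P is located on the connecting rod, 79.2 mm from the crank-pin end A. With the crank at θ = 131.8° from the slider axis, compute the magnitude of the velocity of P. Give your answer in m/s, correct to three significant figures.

ω = 11.21 rad/s.  Crank-pin speed |V_A| = rω = 0.64093 m/s, perpendicular to OA.
Rod angle: sinφ = −(r/L) sinθ ⇒ φ = -8.675°; ω_rod = −rω cosθ/√(L²−r²sin²θ) = +1.5286 rad/s.
V_P = V_A + ω_rod × AP, with AP = 0.0792 m along the rod.
Components: V_Px = −rω sinθ − a·ω_rod·sinφ = -0.45953 m/s;  V_Py = rω cosθ + a·ω_rod·cosφ = -0.30752 m/s.
|V_P| = √(V_Px² + V_Py²) = 0.55294 m/s.

0.553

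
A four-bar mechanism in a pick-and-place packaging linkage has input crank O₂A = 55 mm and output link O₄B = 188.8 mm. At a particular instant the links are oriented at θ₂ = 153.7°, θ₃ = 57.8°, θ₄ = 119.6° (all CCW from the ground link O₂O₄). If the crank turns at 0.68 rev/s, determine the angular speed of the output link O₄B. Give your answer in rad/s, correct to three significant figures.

1.40

ω₂ = 4.273 rad/s (from 0.68 rev/s).
Differentiating the loop-closure r₂e^{iθ₂}+r₃e^{iθ₃}=r₁+r₄e^{iθ₄} gives r₂ω₂e^{iθ₂}+r₃ω₃e^{iθ₃}=r₄ω₄e^{iθ₄}.
Eliminating the other unknown: ω₄ = r₂ω₂ sin(θ₂−θ₃) / [r₄ sin(θ₄−θ₃)].
Numerator sine = +0.99470; denominator sine = +0.88130.
Result = 0.055·4.273·(+0.99470) / (0.1888·(+0.88130)) = +1.4048 rad/s; magnitude 1.4048 rad/s.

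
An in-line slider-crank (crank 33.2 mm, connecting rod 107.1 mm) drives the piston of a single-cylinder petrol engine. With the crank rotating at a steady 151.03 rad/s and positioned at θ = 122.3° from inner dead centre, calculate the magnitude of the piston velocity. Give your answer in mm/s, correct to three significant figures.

3510

ω = 151 rad/s
For an in-line slider-crank, x = r cosθ + √(L² − r² sin²θ), so v = −rω sinθ·[1 + r cosθ/√(L² − r² sin²θ)].
With r = 0.0332 m, L = 0.1071 m, θ = 122.3°: √(L² − r² sin²θ) = 0.10336 m.
v = −0.0332·151·0.84526·[1 + 0.0332·-0.53435/0.10336] = -3.5108 m/s.
|v| = 3.5108 m/s = 3510.8 mm/s.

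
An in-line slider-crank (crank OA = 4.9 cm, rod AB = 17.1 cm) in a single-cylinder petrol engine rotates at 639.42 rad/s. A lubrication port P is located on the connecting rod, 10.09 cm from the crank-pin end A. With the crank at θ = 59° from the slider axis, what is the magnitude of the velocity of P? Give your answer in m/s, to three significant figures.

30.0

ω = 639.4 rad/s.  Crank-pin speed |V_A| = rω = 31.332 m/s, perpendicular to OA.
Rod angle: sinφ = −(r/L) sinθ ⇒ φ = -14.219°; ω_rod = −rω cosθ/√(L²−r²sin²θ) = -97.35 rad/s.
V_P = V_A + ω_rod × AP, with AP = 0.1009 m along the rod.
Components: V_Px = −rω sinθ − a·ω_rod·sinφ = -29.269 m/s;  V_Py = rω cosθ + a·ω_rod·cosφ = +6.6152 m/s.
|V_P| = √(V_Px² + V_Py²) = 30.007 m/s.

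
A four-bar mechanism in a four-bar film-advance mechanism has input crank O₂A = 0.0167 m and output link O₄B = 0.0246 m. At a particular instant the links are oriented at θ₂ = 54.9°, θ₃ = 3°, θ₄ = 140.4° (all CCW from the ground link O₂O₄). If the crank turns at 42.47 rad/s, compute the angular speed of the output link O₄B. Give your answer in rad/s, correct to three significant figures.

ω₂ = 42.47 rad/s
Differentiating the loop-closure r₂e^{iθ₂}+r₃e^{iθ₃}=r₁+r₄e^{iθ₄} gives r₂ω₂e^{iθ₂}+r₃ω₃e^{iθ₃}=r₄ω₄e^{iθ₄}.
Eliminating the other unknown: ω₄ = r₂ω₂ sin(θ₂−θ₃) / [r₄ sin(θ₄−θ₃)].
Numerator sine = +0.78694; denominator sine = +0.67688.
Result = 0.0167·42.47·(+0.78694) / (0.0246·(+0.67688)) = +33.519 rad/s; magnitude 33.519 rad/s.

33.5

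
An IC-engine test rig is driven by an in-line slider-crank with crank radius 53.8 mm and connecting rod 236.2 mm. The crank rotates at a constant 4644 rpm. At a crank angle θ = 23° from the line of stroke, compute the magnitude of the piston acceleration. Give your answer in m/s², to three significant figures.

ω = 2π·4644/60 = 486.3 rad/s
x(θ) = r cosθ + √(L² − r² sin²θ); with ω constant, a = ω²·d²x/dθ².
d²x/dθ² = −r cosθ − r²(cos2θ)/√u − r⁴ sin²2θ/(4u^{3/2}),  u = L² − r² sin²θ = 0.0553485 m².
Substituting r = 0.0538 m, L = 0.2362 m, θ = 23°: d²x/dθ² = -0.058153 m.
a = ω²·d²x/dθ² = (486.3)²·(-0.058153) = -13753 m/s²;  |a| = 13753 m/s².

13800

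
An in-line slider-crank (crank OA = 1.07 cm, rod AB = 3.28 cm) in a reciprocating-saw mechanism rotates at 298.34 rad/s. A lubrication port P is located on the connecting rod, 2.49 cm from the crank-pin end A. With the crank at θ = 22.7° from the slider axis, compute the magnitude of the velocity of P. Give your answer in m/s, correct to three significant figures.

ω = 298.3 rad/s.  Crank-pin speed |V_A| = rω = 3.1922 m/s, perpendicular to OA.
Rod angle: sinφ = −(r/L) sinθ ⇒ φ = -7.232°; ω_rod = −rω cosθ/√(L²−r²sin²θ) = -90.505 rad/s.
V_P = V_A + ω_rod × AP, with AP = 0.0249 m along the rod.
Components: V_Px = −rω sinθ − a·ω_rod·sinφ = -1.5156 m/s;  V_Py = rω cosθ + a·ω_rod·cosφ = +0.7093 m/s.
|V_P| = √(V_Px² + V_Py²) = 1.6734 m/s.

1.67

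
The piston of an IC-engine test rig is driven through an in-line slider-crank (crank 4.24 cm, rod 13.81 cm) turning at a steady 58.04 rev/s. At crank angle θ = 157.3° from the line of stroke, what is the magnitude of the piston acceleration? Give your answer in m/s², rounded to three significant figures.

ω = 2π·58 = 364.7 rad/s
x(θ) = r cosθ + √(L² − r² sin²θ); with ω constant, a = ω²·d²x/dθ².
d²x/dθ² = −r cosθ − r²(cos2θ)/√u − r⁴ sin²2θ/(4u^{3/2}),  u = L² − r² sin²θ = 0.0188039 m².
Substituting r = 0.0424 m, L = 0.1381 m, θ = 157.3°: d²x/dθ² = +0.029751 m.
a = ω²·d²x/dθ² = (364.7)²·(+0.029751) = +3956.6 m/s²;  |a| = 3956.6 m/s².

3960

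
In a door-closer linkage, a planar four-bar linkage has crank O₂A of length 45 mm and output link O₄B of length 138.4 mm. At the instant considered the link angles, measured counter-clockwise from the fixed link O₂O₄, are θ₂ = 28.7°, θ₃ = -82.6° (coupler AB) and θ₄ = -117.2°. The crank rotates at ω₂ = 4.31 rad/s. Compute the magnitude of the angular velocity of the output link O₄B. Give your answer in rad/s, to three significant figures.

ω₂ = 4.31 rad/s
Differentiating the loop-closure r₂e^{iθ₂}+r₃e^{iθ₃}=r₁+r₄e^{iθ₄} gives r₂ω₂e^{iθ₂}+r₃ω₃e^{iθ₃}=r₄ω₄e^{iθ₄}.
Eliminating the other unknown: ω₄ = r₂ω₂ sin(θ₂−θ₃) / [r₄ sin(θ₄−θ₃)].
Numerator sine = +0.93169; denominator sine = -0.56784.
Result = 0.045·4.31·(+0.93169) / (0.1384·(-0.56784)) = -2.2993 rad/s; magnitude 2.2993 rad/s.

2.30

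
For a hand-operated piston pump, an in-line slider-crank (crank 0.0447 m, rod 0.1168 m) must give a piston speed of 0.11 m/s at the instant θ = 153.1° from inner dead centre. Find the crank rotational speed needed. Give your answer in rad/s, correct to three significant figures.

8.32

For an in-line slider-crank, |v_piston| = rω|sinθ|·[1 + r cosθ/√(L² − r² sin²θ)].
With r = 0.0447 m, L = 0.1168 m, θ = 153.1°: the bracketed kinematic factor |dx/dθ| = 0.013216 m.
ω = v/|dx/dθ| = 0.11/0.013216 = 8.3235 rad/s.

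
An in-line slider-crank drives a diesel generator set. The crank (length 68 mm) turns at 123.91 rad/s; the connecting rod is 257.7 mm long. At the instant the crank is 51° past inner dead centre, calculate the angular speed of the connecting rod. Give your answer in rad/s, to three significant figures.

ω = 123.9 rad/s
The rod makes angle φ with the slider axis where L sinφ = r sinθ; differentiating, L cosφ·φ̇ = r ω cosθ.
L cosφ = √(L² − r² sin²θ) = 0.25222 m.
|ω_rod| = r ω |cosθ| / √(L² − r² sin²θ) = 0.068·123.9·0.62932/0.25222 = 21.023 rad/s.

21.0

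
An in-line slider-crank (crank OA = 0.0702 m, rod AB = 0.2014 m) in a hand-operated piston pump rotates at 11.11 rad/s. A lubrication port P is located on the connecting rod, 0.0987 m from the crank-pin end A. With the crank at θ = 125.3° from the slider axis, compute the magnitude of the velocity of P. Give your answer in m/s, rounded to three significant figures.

ω = 11.11 rad/s.  Crank-pin speed |V_A| = rω = 0.77992 m/s, perpendicular to OA.
Rod angle: sinφ = −(r/L) sinθ ⇒ φ = -16.527°; ω_rod = −rω cosθ/√(L²−r²sin²θ) = +2.3342 rad/s.
V_P = V_A + ω_rod × AP, with AP = 0.0987 m along the rod.
Components: V_Px = −rω sinθ − a·ω_rod·sinφ = -0.57099 m/s;  V_Py = rω cosθ + a·ω_rod·cosφ = -0.22982 m/s.
|V_P| = √(V_Px² + V_Py²) = 0.6155 m/s.

0.616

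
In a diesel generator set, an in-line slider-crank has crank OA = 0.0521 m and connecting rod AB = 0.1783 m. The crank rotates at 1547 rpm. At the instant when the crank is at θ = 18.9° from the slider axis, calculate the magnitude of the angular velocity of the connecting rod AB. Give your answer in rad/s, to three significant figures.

ω = 162 rad/s (converted from 1547 rpm).
The rod makes angle φ with the slider axis where L sinφ = r sinθ; differentiating, L cosφ·φ̇ = r ω cosθ.
L cosφ = √(L² − r² sin²θ) = 0.1775 m.
|ω_rod| = r ω |cosθ| / √(L² − r² sin²θ) = 0.0521·162·0.94609/0.1775 = 44.987 rad/s.

45.0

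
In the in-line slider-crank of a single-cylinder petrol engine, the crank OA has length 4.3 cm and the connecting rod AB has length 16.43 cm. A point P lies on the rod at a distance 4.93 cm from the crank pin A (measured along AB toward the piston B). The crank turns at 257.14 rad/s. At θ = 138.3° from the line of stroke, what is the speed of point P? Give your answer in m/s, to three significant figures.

9.01

ω = 257.1 rad/s.  Crank-pin speed |V_A| = rω = 11.057 m/s, perpendicular to OA.
Rod angle: sinφ = −(r/L) sinθ ⇒ φ = -10.026°; ω_rod = −rω cosθ/√(L²−r²sin²θ) = +51.026 rad/s.
V_P = V_A + ω_rod × AP, with AP = 0.0493 m along the rod.
Components: V_Px = −rω sinθ − a·ω_rod·sinφ = -6.9175 m/s;  V_Py = rω cosθ + a·ω_rod·cosφ = -5.7784 m/s.
|V_P| = √(V_Px² + V_Py²) = 9.0134 m/s.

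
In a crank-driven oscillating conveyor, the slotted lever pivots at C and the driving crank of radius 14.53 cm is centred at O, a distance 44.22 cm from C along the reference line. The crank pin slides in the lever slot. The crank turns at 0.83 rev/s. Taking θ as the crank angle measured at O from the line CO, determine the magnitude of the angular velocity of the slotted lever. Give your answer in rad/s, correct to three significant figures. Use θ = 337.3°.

1.25

ω = 5.215 rad/s (from 0.83 rev/s).
Crank pin A relative to C: A = (d + r cosθ, r sinθ); lever angle φ = atan2(r sinθ, d + r cosθ).
Differentiating tanφ: φ̇ = rω(d cosθ + r)/(d² + r² + 2dr cosθ).
d² + r² + 2dr cosθ = |CA|² = 0.335202 m²;  d cosθ + r = +0.55325 m.
|ω_lever| = |0.1453·5.215·+0.55325| / 0.335202 = 1.2506 rad/s.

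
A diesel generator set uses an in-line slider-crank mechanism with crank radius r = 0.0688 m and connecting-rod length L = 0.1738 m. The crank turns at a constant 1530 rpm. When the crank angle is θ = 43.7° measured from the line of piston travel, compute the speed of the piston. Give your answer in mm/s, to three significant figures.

ω = 2π·1530/60 = 160.2 rad/s
For an in-line slider-crank, x = r cosθ + √(L² − r² sin²θ), so v = −rω sinθ·[1 + r cosθ/√(L² − r² sin²θ)].
With r = 0.0688 m, L = 0.1738 m, θ = 43.7°: √(L² − r² sin²θ) = 0.16717 m.
v = −0.0688·160.2·0.69088·[1 + 0.0688·0.72297/0.16717] = -9.8817 m/s.
|v| = 9.8817 m/s = 9881.7 mm/s.

9880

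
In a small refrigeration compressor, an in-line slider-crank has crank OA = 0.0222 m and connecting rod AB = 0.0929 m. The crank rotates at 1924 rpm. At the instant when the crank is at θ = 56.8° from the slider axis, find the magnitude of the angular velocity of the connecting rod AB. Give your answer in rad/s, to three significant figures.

ω = 201.5 rad/s (converted from 1924 rpm).
The rod makes angle φ with the slider axis where L sinφ = r sinθ; differentiating, L cosφ·φ̇ = r ω cosθ.
L cosφ = √(L² − r² sin²θ) = 0.091024 m.
|ω_rod| = r ω |cosθ| / √(L² − r² sin²θ) = 0.0222·201.5·0.54756/0.091024 = 26.907 rad/s.

26.9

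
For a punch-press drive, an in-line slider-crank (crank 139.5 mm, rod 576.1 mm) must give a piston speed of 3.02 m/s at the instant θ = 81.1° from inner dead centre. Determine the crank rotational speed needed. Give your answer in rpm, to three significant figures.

For an in-line slider-crank, |v_piston| = rω|sinθ|·[1 + r cosθ/√(L² − r² sin²θ)].
With r = 0.1395 m, L = 0.5761 m, θ = 81.1°: the bracketed kinematic factor |dx/dθ| = 0.14314 m.
ω = v/|dx/dθ| = 3.02/0.14314 = 21.099 rad/s.
N = 60ω/(2π) = 201.48 rpm.

201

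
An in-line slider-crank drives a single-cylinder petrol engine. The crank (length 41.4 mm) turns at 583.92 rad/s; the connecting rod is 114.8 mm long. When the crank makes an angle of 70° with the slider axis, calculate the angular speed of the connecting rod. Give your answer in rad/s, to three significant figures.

ω = 583.9 rad/s
The rod makes angle φ with the slider axis where L sinφ = r sinθ; differentiating, L cosφ·φ̇ = r ω cosθ.
L cosφ = √(L² − r² sin²θ) = 0.10801 m.
|ω_rod| = r ω |cosθ| / √(L² − r² sin²θ) = 0.0414·583.9·0.34202/0.10801 = 76.551 rad/s.

76.6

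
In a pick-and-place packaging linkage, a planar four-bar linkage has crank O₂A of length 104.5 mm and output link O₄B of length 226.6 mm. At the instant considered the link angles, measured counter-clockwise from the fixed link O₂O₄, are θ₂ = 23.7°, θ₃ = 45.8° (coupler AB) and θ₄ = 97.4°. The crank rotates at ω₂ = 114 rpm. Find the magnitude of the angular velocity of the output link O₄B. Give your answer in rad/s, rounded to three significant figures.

2.64

ω₂ = 11.94 rad/s (from 114 rpm).
Differentiating the loop-closure r₂e^{iθ₂}+r₃e^{iθ₃}=r₁+r₄e^{iθ₄} gives r₂ω₂e^{iθ₂}+r₃ω₃e^{iθ₃}=r₄ω₄e^{iθ₄}.
Eliminating the other unknown: ω₄ = r₂ω₂ sin(θ₂−θ₃) / [r₄ sin(θ₄−θ₃)].
Numerator sine = -0.37622; denominator sine = +0.78369.
Result = 0.1045·11.94·(-0.37622) / (0.2266·(+0.78369)) = -2.643 rad/s; magnitude 2.643 rad/s.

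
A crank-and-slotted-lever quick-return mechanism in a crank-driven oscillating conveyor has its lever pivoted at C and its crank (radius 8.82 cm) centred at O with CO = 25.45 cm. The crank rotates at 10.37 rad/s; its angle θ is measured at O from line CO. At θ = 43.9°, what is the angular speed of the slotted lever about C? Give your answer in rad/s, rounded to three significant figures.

ω = 10.37 rad/s
Crank pin A relative to C: A = (d + r cosθ, r sinθ); lever angle φ = atan2(r sinθ, d + r cosθ).
Differentiating tanφ: φ̇ = rω(d cosθ + r)/(d² + r² + 2dr cosθ).
d² + r² + 2dr cosθ = |CA|² = 0.104898 m²;  d cosθ + r = +0.27158 m.
|ω_lever| = |0.0882·10.37·+0.27158| / 0.104898 = 2.368 rad/s.

2.37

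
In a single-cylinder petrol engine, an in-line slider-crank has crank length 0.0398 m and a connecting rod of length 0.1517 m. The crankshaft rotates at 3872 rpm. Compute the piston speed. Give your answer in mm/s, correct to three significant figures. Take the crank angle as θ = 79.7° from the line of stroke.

ω = 2π·3872/60 = 405.5 rad/s
For an in-line slider-crank, x = r cosθ + √(L² − r² sin²θ), so v = −rω sinθ·[1 + r cosθ/√(L² − r² sin²θ)].
With r = 0.0398 m, L = 0.1517 m, θ = 79.7°: √(L² − r² sin²θ) = 0.14656 m.
v = −0.0398·405.5·0.98389·[1 + 0.0398·0.17880/0.14656] = -16.649 m/s.
|v| = 16.649 m/s = 16649 mm/s.

16600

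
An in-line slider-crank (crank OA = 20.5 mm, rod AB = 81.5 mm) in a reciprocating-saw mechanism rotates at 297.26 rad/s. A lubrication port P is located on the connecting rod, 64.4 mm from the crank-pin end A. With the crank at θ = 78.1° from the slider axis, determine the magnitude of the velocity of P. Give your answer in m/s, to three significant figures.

6.22

ω = 297.3 rad/s.  Crank-pin speed |V_A| = rω = 6.0938 m/s, perpendicular to OA.
Rod angle: sinφ = −(r/L) sinθ ⇒ φ = -14.249°; ω_rod = −rω cosθ/√(L²−r²sin²θ) = -15.907 rad/s.
V_P = V_A + ω_rod × AP, with AP = 0.0644 m along the rod.
Components: V_Px = −rω sinθ − a·ω_rod·sinφ = -6.215 m/s;  V_Py = rω cosθ + a·ω_rod·cosφ = +0.26365 m/s.
|V_P| = √(V_Px² + V_Py²) = 6.2206 m/s.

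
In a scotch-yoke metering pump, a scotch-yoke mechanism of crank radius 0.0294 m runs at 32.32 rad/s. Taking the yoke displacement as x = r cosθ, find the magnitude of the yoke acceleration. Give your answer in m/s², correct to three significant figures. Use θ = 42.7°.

22.6

ω = 32.32 rad/s
x = r cosθ ⇒ ẍ = −rω² cosθ (ω constant).
|a| = rω²|cosθ| = 0.0294·(32.32)²·|cos 42.7°| = 22.57 m/s².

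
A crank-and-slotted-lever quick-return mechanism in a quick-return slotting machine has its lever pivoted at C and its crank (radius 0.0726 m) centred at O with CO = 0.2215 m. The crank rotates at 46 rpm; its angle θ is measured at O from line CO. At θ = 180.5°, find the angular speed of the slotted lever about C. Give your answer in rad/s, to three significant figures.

2.35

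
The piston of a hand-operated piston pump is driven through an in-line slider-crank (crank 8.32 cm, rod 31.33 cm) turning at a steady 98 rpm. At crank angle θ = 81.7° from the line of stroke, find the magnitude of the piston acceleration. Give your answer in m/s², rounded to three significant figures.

1.04

ω = 2π·98/60 = 10.26 rad/s
x(θ) = r cosθ + √(L² − r² sin²θ); with ω constant, a = ω²·d²x/dθ².
d²x/dθ² = −r cosθ − r²(cos2θ)/√u − r⁴ sin²2θ/(4u^{3/2}),  u = L² − r² sin²θ = 0.0913789 m².
Substituting r = 0.0832 m, L = 0.3133 m, θ = 81.7°: d²x/dθ² = +0.0098992 m.
a = ω²·d²x/dθ² = (10.26)²·(+0.0098992) = +1.0426 m/s²;  |a| = 1.0426 m/s².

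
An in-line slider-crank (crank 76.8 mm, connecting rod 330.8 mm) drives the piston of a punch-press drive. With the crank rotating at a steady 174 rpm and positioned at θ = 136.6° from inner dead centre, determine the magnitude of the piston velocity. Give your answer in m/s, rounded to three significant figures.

0.797

ω = 2π·174/60 = 18.22 rad/s
For an in-line slider-crank, x = r cosθ + √(L² − r² sin²θ), so v = −rω sinθ·[1 + r cosθ/√(L² − r² sin²θ)].
With r = 0.0768 m, L = 0.3308 m, θ = 136.6°: √(L² − r² sin²θ) = 0.32656 m.
v = −0.0768·18.22·0.68709·[1 + 0.0768·-0.72657/0.32656] = -0.79721 m/s.
|v| = 0.79721 m/s.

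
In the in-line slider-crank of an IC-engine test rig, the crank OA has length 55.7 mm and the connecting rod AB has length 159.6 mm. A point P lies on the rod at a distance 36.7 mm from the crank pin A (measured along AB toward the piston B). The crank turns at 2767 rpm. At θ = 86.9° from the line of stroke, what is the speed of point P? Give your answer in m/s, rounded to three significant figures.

16.2

ω = 289.8 rad/s.  Crank-pin speed |V_A| = rω = 16.14 m/s, perpendicular to OA.
Rod angle: sinφ = −(r/L) sinθ ⇒ φ = -20.395°; ω_rod = −rω cosθ/√(L²−r²sin²θ) = -5.8345 rad/s.
V_P = V_A + ω_rod × AP, with AP = 0.0367 m along the rod.
Components: V_Px = −rω sinθ − a·ω_rod·sinφ = -16.191 m/s;  V_Py = rω cosθ + a·ω_rod·cosφ = +0.67211 m/s.
|V_P| = √(V_Px² + V_Py²) = 16.205 m/s.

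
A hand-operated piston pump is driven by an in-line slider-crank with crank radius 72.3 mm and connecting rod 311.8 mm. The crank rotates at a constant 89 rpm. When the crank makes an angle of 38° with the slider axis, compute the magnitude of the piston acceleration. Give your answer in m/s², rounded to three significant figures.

ω = 2π·89/60 = 9.32 rad/s
x(θ) = r cosθ + √(L² − r² sin²θ); with ω constant, a = ω²·d²x/dθ².
d²x/dθ² = −r cosθ − r²(cos2θ)/√u − r⁴ sin²2θ/(4u^{3/2}),  u = L² − r² sin²θ = 0.0952379 m².
Substituting r = 0.0723 m, L = 0.3118 m, θ = 38°: d²x/dθ² = -0.06129 m.
a = ω²·d²x/dθ² = (9.32)²·(-0.06129) = -5.3238 m/s²;  |a| = 5.3238 m/s².

5.32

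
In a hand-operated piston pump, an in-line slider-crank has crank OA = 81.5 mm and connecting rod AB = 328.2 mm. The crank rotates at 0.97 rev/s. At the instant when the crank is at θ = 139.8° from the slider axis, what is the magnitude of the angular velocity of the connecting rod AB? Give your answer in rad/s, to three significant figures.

1.17

ω = 6.095 rad/s (converted from 0.97 rev/s).
The rod makes angle φ with the slider axis where L sinφ = r sinθ; differentiating, L cosφ·φ̇ = r ω cosθ.
L cosφ = √(L² − r² sin²θ) = 0.32396 m.
|ω_rod| = r ω |cosθ| / √(L² − r² sin²θ) = 0.0815·6.095·0.76380/0.32396 = 1.1711 rad/s.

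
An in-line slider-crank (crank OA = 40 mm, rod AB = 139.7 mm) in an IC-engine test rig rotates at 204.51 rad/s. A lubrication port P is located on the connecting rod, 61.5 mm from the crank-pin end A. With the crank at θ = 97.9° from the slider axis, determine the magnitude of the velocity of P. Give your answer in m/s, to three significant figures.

7.98

ω = 204.5 rad/s.  Crank-pin speed |V_A| = rω = 8.1804 m/s, perpendicular to OA.
Rod angle: sinφ = −(r/L) sinθ ⇒ φ = -16.476°; ω_rod = −rω cosθ/√(L²−r²sin²θ) = +8.3929 rad/s.
V_P = V_A + ω_rod × AP, with AP = 0.0615 m along the rod.
Components: V_Px = −rω sinθ − a·ω_rod·sinφ = -7.9564 m/s;  V_Py = rω cosθ + a·ω_rod·cosφ = -0.62938 m/s.
|V_P| = √(V_Px² + V_Py²) = 7.9812 m/s.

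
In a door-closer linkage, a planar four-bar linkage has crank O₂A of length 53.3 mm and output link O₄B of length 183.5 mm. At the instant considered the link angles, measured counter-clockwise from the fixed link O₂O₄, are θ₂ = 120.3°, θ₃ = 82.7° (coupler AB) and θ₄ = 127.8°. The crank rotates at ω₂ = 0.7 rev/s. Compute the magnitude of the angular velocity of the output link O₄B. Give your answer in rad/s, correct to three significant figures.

ω₂ = 4.398 rad/s (from 0.7 rev/s).
Differentiating the loop-closure r₂e^{iθ₂}+r₃e^{iθ₃}=r₁+r₄e^{iθ₄} gives r₂ω₂e^{iθ₂}+r₃ω₃e^{iθ₃}=r₄ω₄e^{iθ₄}.
Eliminating the other unknown: ω₄ = r₂ω₂ sin(θ₂−θ₃) / [r₄ sin(θ₄−θ₃)].
Numerator sine = +0.61015; denominator sine = +0.70834.
Result = 0.0533·4.398·(+0.61015) / (0.1835·(+0.70834)) = +1.1004 rad/s; magnitude 1.1004 rad/s.

1.10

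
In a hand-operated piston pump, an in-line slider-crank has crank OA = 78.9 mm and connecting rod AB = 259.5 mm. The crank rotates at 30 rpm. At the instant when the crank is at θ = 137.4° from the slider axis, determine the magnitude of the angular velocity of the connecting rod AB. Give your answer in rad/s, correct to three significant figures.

0.718

ω = 3.142 rad/s (converted from 30 rpm).
The rod makes angle φ with the slider axis where L sinφ = r sinθ; differentiating, L cosφ·φ̇ = r ω cosθ.
L cosφ = √(L² − r² sin²θ) = 0.25395 m.
|ω_rod| = r ω |cosθ| / √(L² − r² sin²θ) = 0.0789·3.142·0.73610/0.25395 = 0.71849 rad/s.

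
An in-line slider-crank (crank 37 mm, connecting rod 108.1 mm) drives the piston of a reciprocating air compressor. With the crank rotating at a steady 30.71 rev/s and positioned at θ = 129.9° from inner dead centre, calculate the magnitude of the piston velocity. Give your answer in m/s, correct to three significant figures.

ω = 2π·30.7 = 193 rad/s
For an in-line slider-crank, x = r cosθ + √(L² − r² sin²θ), so v = −rω sinθ·[1 + r cosθ/√(L² − r² sin²θ)].
With r = 0.037 m, L = 0.1081 m, θ = 129.9°: √(L² − r² sin²θ) = 0.10431 m.
v = −0.037·193·0.76717·[1 + 0.037·-0.64145/0.10431] = -4.2309 m/s.
|v| = 4.2309 m/s.

4.23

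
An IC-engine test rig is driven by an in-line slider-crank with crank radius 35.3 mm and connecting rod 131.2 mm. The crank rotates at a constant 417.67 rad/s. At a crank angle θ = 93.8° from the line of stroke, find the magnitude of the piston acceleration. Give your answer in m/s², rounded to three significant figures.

ω = 417.7 rad/s
x(θ) = r cosθ + √(L² − r² sin²θ); with ω constant, a = ω²·d²x/dθ².
d²x/dθ² = −r cosθ − r²(cos2θ)/√u − r⁴ sin²2θ/(4u^{3/2}),  u = L² − r² sin²θ = 0.0159728 m².
Substituting r = 0.0353 m, L = 0.1312 m, θ = 93.8°: d²x/dθ² = +0.012109 m.
a = ω²·d²x/dθ² = (417.7)²·(+0.012109) = +2112.4 m/s²;  |a| = 2112.4 m/s².

2110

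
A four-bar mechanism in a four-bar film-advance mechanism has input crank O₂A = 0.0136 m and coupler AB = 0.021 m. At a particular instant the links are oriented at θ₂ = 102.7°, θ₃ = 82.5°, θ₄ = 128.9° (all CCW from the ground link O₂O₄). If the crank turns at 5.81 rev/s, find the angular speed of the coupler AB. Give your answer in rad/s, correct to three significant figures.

ω₂ = 36.51 rad/s (from 5.81 rev/s).
Differentiating the loop-closure r₂e^{iθ₂}+r₃e^{iθ₃}=r₁+r₄e^{iθ₄} gives r₂ω₂e^{iθ₂}+r₃ω₃e^{iθ₃}=r₄ω₄e^{iθ₄}.
Eliminating the other unknown: ω₃ = r₂ω₂ sin(θ₄−θ₂) / [r₃ sin(θ₃−θ₄)].
Numerator sine = +0.44151; denominator sine = -0.72417.
Result = 0.0136·36.51·(+0.44151) / (0.021·(-0.72417)) = -14.414 rad/s; magnitude 14.414 rad/s.

14.4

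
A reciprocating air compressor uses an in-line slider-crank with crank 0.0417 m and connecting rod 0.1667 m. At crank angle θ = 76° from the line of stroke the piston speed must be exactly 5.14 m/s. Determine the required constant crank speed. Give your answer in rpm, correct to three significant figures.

For an in-line slider-crank, |v_piston| = rω|sinθ|·[1 + r cosθ/√(L² − r² sin²θ)].
With r = 0.0417 m, L = 0.1667 m, θ = 76°: the bracketed kinematic factor |dx/dθ| = 0.042985 m.
ω = v/|dx/dθ| = 5.14/0.042985 = 119.58 rad/s.
N = 60ω/(2π) = 1141.9 rpm.

1140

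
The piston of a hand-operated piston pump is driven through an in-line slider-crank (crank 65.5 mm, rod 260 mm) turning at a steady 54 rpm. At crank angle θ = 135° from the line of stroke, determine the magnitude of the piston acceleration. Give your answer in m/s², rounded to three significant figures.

1.47

ω = 2π·54/60 = 5.655 rad/s
x(θ) = r cosθ + √(L² − r² sin²θ); with ω constant, a = ω²·d²x/dθ².
d²x/dθ² = −r cosθ − r²(cos2θ)/√u − r⁴ sin²2θ/(4u^{3/2}),  u = L² − r² sin²θ = 0.0654549 m².
Substituting r = 0.0655 m, L = 0.26 m, θ = 135°: d²x/dθ² = +0.046041 m.
a = ω²·d²x/dθ² = (5.655)²·(+0.046041) = +1.4723 m/s²;  |a| = 1.4723 m/s².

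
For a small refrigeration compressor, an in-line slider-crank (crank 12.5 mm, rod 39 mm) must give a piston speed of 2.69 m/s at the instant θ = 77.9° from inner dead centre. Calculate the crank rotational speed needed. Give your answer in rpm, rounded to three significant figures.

For an in-line slider-crank, |v_piston| = rω|sinθ|·[1 + r cosθ/√(L² − r² sin²θ)].
With r = 0.0125 m, L = 0.039 m, θ = 77.9°: the bracketed kinematic factor |dx/dθ| = 0.013087 m.
ω = v/|dx/dθ| = 2.69/0.013087 = 205.55 rad/s.
N = 60ω/(2π) = 1962.8 rpm.

1960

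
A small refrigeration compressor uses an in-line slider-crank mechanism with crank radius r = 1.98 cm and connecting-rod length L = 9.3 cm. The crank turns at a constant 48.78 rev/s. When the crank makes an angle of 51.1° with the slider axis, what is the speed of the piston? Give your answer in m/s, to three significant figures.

5.36

ω = 2π·48.8 = 306.5 rad/s
For an in-line slider-crank, x = r cosθ + √(L² − r² sin²θ), so v = −rω sinθ·[1 + r cosθ/√(L² − r² sin²θ)].
With r = 0.0198 m, L = 0.093 m, θ = 51.1°: √(L² − r² sin²θ) = 0.091715 m.
v = −0.0198·306.5·0.77824·[1 + 0.0198·0.62796/0.091715] = -5.3631 m/s.
|v| = 5.3631 m/s.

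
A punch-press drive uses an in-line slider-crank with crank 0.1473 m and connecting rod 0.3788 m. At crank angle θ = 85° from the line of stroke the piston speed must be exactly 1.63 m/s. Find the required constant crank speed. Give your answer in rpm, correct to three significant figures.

For an in-line slider-crank, |v_piston| = rω|sinθ|·[1 + r cosθ/√(L² − r² sin²θ)].
With r = 0.1473 m, L = 0.3788 m, θ = 85°: the bracketed kinematic factor |dx/dθ| = 0.15213 m.
ω = v/|dx/dθ| = 1.63/0.15213 = 10.714 rad/s.
N = 60ω/(2π) = 102.31 rpm.

102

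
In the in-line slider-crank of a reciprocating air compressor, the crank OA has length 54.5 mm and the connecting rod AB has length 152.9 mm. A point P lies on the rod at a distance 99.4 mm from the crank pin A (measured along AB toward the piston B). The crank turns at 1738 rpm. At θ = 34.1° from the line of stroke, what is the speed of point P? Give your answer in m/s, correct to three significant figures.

ω = 182 rad/s.  Crank-pin speed |V_A| = rω = 9.9192 m/s, perpendicular to OA.
Rod angle: sinφ = −(r/L) sinθ ⇒ φ = -11.527°; ω_rod = −rω cosθ/√(L²−r²sin²θ) = -54.825 rad/s.
V_P = V_A + ω_rod × AP, with AP = 0.0994 m along the rod.
Components: V_Px = −rω sinθ − a·ω_rod·sinφ = -6.6501 m/s;  V_Py = rω cosθ + a·ω_rod·cosφ = +2.874 m/s.
|V_P| = √(V_Px² + V_Py²) = 7.2445 m/s.

7.24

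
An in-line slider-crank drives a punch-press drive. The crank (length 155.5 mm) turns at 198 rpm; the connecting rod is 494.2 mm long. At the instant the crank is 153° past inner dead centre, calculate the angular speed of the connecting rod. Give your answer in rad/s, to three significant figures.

5.87

ω = 20.73 rad/s (converted from 198 rpm).
The rod makes angle φ with the slider axis where L sinφ = r sinθ; differentiating, L cosφ·φ̇ = r ω cosθ.
L cosφ = √(L² − r² sin²θ) = 0.48913 m.
|ω_rod| = r ω |cosθ| / √(L² − r² sin²θ) = 0.1555·20.73·0.89101/0.48913 = 5.8733 rad/s.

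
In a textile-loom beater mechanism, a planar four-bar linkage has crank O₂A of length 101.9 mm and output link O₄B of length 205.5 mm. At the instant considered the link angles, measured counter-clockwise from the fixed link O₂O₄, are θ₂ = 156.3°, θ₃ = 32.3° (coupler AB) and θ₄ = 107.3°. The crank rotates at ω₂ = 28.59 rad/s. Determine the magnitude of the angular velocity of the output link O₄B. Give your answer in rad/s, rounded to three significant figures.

12.2

ω₂ = 28.59 rad/s
Differentiating the loop-closure r₂e^{iθ₂}+r₃e^{iθ₃}=r₁+r₄e^{iθ₄} gives r₂ω₂e^{iθ₂}+r₃ω₃e^{iθ₃}=r₄ω₄e^{iθ₄}.
Eliminating the other unknown: ω₄ = r₂ω₂ sin(θ₂−θ₃) / [r₄ sin(θ₄−θ₃)].
Numerator sine = +0.82904; denominator sine = +0.96593.
Result = 0.1019·28.59·(+0.82904) / (0.2055·(+0.96593)) = +12.168 rad/s; magnitude 12.168 rad/s.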